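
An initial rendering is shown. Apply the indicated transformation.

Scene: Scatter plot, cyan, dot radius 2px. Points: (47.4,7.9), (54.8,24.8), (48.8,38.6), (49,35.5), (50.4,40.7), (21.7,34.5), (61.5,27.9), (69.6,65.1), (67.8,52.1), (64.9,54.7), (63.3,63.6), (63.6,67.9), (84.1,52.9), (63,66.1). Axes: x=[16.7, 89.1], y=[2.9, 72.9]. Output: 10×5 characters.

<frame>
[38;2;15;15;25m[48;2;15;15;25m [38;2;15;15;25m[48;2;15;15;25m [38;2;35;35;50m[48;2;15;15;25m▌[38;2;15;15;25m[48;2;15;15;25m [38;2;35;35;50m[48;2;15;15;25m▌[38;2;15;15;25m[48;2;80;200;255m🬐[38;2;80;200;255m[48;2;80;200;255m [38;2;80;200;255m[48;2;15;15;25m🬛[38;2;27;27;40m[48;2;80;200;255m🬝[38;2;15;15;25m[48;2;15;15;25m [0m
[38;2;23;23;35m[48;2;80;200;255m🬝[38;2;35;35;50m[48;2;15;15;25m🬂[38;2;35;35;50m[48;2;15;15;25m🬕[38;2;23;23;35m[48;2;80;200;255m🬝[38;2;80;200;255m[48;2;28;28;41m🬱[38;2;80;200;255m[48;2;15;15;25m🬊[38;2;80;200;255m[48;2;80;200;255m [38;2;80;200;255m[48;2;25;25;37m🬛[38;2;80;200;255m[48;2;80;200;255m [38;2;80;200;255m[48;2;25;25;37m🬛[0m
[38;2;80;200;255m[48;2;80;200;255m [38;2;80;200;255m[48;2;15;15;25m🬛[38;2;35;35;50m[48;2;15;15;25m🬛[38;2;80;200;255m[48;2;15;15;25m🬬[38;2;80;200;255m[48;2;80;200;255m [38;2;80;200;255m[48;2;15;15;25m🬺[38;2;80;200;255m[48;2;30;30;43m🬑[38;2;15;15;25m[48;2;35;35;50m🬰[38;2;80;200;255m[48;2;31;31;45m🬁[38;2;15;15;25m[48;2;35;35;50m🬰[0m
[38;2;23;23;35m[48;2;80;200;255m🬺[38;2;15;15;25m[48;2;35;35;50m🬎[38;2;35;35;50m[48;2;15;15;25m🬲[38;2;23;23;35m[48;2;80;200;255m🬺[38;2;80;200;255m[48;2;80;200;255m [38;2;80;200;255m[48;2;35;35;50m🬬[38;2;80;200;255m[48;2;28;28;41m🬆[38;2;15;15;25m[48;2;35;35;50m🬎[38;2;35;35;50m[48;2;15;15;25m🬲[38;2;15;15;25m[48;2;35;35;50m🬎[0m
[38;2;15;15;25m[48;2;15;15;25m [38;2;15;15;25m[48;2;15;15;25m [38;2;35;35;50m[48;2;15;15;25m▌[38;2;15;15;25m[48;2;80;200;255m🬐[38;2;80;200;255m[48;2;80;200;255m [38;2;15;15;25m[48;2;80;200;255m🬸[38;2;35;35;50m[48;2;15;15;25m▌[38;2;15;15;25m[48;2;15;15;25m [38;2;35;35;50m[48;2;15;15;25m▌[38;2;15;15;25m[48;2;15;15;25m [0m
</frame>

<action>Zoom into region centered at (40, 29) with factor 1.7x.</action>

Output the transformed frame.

<frame>
[38;2;15;15;25m[48;2;15;15;25m [38;2;15;15;25m[48;2;15;15;25m [38;2;35;35;50m[48;2;15;15;25m▌[38;2;15;15;25m[48;2;15;15;25m [38;2;35;35;50m[48;2;15;15;25m▌[38;2;15;15;25m[48;2;15;15;25m [38;2;28;28;41m[48;2;80;200;255m🬆[38;2;15;15;25m[48;2;80;200;255m🬊[38;2;35;35;50m[48;2;15;15;25m▌[38;2;15;15;25m[48;2;15;15;25m [0m
[38;2;35;35;50m[48;2;80;200;255m🬀[38;2;80;200;255m[48;2;28;28;41m🬱[38;2;35;35;50m[48;2;15;15;25m🬕[38;2;35;35;50m[48;2;15;15;25m🬂[38;2;35;35;50m[48;2;15;15;25m🬕[38;2;80;200;255m[48;2;20;20;31m🬉[38;2;80;200;255m[48;2;80;200;255m [38;2;80;200;255m[48;2;15;15;25m🬝[38;2;80;200;255m[48;2;27;27;40m🬀[38;2;23;23;35m[48;2;80;200;255m🬝[0m
[38;2;80;200;255m[48;2;21;21;33m🬊[38;2;80;200;255m[48;2;23;23;35m🬀[38;2;35;35;50m[48;2;15;15;25m🬛[38;2;15;15;25m[48;2;35;35;50m🬰[38;2;35;35;50m[48;2;15;15;25m🬛[38;2;15;15;25m[48;2;35;35;50m🬰[38;2;80;200;255m[48;2;31;31;45m🬁[38;2;21;21;33m[48;2;80;200;255m🬆[38;2;80;200;255m[48;2;15;15;25m🬺[38;2;80;200;255m[48;2;80;200;255m [0m
[38;2;15;15;25m[48;2;35;35;50m🬎[38;2;15;15;25m[48;2;35;35;50m🬎[38;2;35;35;50m[48;2;15;15;25m🬲[38;2;15;15;25m[48;2;35;35;50m🬎[38;2;35;35;50m[48;2;15;15;25m🬲[38;2;15;15;25m[48;2;35;35;50m🬎[38;2;35;35;50m[48;2;15;15;25m🬲[38;2;23;23;35m[48;2;80;200;255m🬺[38;2;80;200;255m[48;2;28;28;41m🬆[38;2;23;23;35m[48;2;80;200;255m🬺[0m
[38;2;15;15;25m[48;2;15;15;25m [38;2;15;15;25m[48;2;15;15;25m [38;2;35;35;50m[48;2;15;15;25m▌[38;2;15;15;25m[48;2;15;15;25m [38;2;35;35;50m[48;2;15;15;25m▌[38;2;15;15;25m[48;2;80;200;255m🬆[38;2;80;200;255m[48;2;15;15;25m🬺[38;2;15;15;25m[48;2;80;200;255m🬬[38;2;35;35;50m[48;2;15;15;25m▌[38;2;15;15;25m[48;2;15;15;25m [0m
</frame>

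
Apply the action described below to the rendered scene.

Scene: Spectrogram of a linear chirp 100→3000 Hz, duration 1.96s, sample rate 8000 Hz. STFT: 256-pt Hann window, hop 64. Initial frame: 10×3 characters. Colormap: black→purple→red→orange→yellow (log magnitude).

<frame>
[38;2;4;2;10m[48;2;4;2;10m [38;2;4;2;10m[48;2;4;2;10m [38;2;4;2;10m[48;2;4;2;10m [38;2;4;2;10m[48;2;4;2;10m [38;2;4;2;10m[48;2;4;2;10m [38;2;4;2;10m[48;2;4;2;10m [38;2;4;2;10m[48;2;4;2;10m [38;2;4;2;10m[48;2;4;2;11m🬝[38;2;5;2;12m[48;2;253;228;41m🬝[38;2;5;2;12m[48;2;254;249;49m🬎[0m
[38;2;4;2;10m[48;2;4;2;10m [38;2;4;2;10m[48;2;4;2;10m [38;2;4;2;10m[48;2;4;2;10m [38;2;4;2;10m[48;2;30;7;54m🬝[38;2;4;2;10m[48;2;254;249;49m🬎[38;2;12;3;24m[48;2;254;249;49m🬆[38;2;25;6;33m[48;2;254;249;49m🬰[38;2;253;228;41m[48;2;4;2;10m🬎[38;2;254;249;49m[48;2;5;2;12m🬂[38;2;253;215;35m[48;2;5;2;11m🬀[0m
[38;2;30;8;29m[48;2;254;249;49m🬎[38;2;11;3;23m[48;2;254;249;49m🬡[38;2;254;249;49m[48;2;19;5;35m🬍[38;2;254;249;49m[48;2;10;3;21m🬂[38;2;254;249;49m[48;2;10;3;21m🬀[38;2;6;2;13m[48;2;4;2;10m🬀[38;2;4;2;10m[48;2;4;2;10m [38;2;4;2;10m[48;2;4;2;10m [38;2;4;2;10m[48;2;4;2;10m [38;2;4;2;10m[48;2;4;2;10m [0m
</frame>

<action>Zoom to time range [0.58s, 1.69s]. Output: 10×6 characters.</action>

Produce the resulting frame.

<frame>
[38;2;4;2;10m[48;2;4;2;10m [38;2;4;2;10m[48;2;4;2;10m [38;2;4;2;10m[48;2;4;2;10m [38;2;4;2;10m[48;2;4;2;10m [38;2;4;2;10m[48;2;4;2;10m [38;2;4;2;10m[48;2;4;2;10m [38;2;4;2;10m[48;2;4;2;10m [38;2;4;2;10m[48;2;4;2;10m [38;2;4;2;10m[48;2;4;2;10m [38;2;4;2;10m[48;2;4;2;10m [0m
[38;2;4;2;10m[48;2;4;2;10m [38;2;4;2;10m[48;2;4;2;10m [38;2;4;2;10m[48;2;4;2;10m [38;2;4;2;10m[48;2;4;2;10m [38;2;4;2;10m[48;2;4;2;10m [38;2;4;2;10m[48;2;4;2;10m [38;2;4;2;10m[48;2;4;2;10m [38;2;4;2;10m[48;2;4;2;10m [38;2;4;2;10m[48;2;5;2;11m🬝[38;2;4;2;10m[48;2;14;4;27m🬝[0m
[38;2;4;2;10m[48;2;4;2;10m [38;2;4;2;10m[48;2;4;2;10m [38;2;4;2;10m[48;2;4;2;10m [38;2;4;2;10m[48;2;4;2;10m [38;2;4;2;10m[48;2;6;2;13m🬝[38;2;5;2;12m[48;2;51;11;88m🬝[38;2;5;2;12m[48;2;254;249;49m🬎[38;2;13;3;26m[48;2;254;245;47m🬆[38;2;39;9;54m[48;2;253;231;42m🬡[38;2;247;212;47m[48;2;6;2;13m🬎[0m
[38;2;4;2;10m[48;2;6;2;13m🬝[38;2;6;2;14m[48;2;135;34;84m🬝[38;2;8;2;17m[48;2;254;248;49m🬎[38;2;6;2;13m[48;2;246;211;48m🬂[38;2;253;242;46m[48;2;40;10;53m🬍[38;2;253;236;44m[48;2;13;3;25m🬆[38;2;247;191;35m[48;2;5;2;12m🬂[38;2;24;6;44m[48;2;4;2;11m🬀[38;2;4;2;11m[48;2;4;2;10m🬂[38;2;4;2;10m[48;2;4;2;10m [0m
[38;2;254;249;49m[48;2;28;7;51m🬍[38;2;250;212;39m[48;2;8;2;17m🬆[38;2;254;249;49m[48;2;37;10;25m🬀[38;2;14;4;28m[48;2;4;2;10m🬀[38;2;5;2;11m[48;2;4;2;10m🬀[38;2;4;2;10m[48;2;4;2;10m [38;2;4;2;10m[48;2;4;2;10m [38;2;4;2;10m[48;2;4;2;10m [38;2;4;2;10m[48;2;4;2;10m [38;2;4;2;10m[48;2;4;2;10m [0m
[38;2;4;2;11m[48;2;4;2;10m🬀[38;2;4;2;10m[48;2;4;2;10m [38;2;4;2;10m[48;2;4;2;10m [38;2;4;2;10m[48;2;4;2;10m [38;2;4;2;10m[48;2;4;2;10m [38;2;4;2;10m[48;2;4;2;10m [38;2;4;2;10m[48;2;4;2;10m [38;2;4;2;10m[48;2;4;2;10m [38;2;4;2;10m[48;2;4;2;10m [38;2;4;2;10m[48;2;4;2;10m [0m
</frame>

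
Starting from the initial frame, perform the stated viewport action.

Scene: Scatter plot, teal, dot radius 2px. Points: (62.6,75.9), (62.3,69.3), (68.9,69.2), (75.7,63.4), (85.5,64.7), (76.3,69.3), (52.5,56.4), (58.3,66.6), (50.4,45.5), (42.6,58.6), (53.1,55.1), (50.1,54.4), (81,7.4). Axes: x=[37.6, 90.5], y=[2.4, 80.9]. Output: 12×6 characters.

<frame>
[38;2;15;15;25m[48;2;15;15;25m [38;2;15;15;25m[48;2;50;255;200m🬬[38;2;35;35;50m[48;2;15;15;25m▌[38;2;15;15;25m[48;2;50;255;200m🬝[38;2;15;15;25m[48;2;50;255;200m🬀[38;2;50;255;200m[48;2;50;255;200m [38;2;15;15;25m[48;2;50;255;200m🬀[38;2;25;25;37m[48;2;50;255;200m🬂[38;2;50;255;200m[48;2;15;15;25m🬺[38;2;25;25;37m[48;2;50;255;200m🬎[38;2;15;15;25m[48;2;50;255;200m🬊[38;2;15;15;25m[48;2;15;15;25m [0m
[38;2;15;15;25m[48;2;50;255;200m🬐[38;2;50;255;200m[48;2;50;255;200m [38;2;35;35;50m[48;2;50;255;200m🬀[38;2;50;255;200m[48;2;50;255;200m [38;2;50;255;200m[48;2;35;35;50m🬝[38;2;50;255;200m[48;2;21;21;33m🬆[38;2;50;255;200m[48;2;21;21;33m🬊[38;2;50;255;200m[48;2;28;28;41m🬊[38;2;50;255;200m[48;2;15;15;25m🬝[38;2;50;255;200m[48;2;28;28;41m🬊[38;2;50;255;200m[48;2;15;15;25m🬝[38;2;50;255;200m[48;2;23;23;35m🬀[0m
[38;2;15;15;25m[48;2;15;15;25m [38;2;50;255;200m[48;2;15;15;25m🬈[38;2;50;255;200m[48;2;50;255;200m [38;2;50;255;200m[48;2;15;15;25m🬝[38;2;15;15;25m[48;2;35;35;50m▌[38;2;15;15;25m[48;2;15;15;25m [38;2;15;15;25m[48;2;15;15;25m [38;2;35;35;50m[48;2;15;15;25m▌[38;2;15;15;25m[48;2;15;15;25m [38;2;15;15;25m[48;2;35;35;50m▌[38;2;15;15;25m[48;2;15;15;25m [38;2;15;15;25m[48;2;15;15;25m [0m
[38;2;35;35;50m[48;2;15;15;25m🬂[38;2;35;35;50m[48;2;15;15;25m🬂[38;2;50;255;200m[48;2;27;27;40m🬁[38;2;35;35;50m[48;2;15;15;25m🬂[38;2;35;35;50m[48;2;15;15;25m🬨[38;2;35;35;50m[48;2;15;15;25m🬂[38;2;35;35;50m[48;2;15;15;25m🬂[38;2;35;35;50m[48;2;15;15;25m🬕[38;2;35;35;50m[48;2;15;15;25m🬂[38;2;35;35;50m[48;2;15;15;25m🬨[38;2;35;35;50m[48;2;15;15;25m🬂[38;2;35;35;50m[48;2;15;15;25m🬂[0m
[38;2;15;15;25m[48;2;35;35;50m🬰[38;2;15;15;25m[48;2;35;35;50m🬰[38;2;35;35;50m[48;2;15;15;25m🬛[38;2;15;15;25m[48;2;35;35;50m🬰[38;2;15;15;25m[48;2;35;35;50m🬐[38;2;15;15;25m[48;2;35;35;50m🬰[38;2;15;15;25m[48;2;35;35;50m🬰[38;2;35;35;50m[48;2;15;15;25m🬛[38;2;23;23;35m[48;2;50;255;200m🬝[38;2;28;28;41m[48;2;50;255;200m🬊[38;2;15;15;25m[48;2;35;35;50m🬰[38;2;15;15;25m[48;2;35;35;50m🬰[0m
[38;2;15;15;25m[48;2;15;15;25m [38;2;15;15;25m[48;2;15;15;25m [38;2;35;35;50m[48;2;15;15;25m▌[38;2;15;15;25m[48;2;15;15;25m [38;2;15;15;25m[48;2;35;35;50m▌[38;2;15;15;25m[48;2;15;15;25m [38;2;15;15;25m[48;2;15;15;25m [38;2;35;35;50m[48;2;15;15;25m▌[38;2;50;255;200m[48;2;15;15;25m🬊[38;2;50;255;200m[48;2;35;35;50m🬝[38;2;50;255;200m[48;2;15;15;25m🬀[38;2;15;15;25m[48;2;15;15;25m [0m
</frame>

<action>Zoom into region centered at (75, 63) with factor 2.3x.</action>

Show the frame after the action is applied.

<frame>
[38;2;50;255;200m[48;2;15;15;25m🬺[38;2;15;15;25m[48;2;50;255;200m🬬[38;2;35;35;50m[48;2;15;15;25m▌[38;2;15;15;25m[48;2;15;15;25m [38;2;15;15;25m[48;2;35;35;50m▌[38;2;15;15;25m[48;2;15;15;25m [38;2;15;15;25m[48;2;15;15;25m [38;2;35;35;50m[48;2;15;15;25m▌[38;2;15;15;25m[48;2;15;15;25m [38;2;15;15;25m[48;2;35;35;50m▌[38;2;15;15;25m[48;2;15;15;25m [38;2;15;15;25m[48;2;15;15;25m [0m
[38;2;50;255;200m[48;2;21;21;33m🬆[38;2;23;23;35m[48;2;50;255;200m🬝[38;2;35;35;50m[48;2;50;255;200m🬀[38;2;21;21;33m[48;2;50;255;200m🬊[38;2;15;15;25m[48;2;35;35;50m🬐[38;2;21;21;33m[48;2;50;255;200m🬆[38;2;50;255;200m[48;2;15;15;25m🬺[38;2;27;27;40m[48;2;50;255;200m🬬[38;2;15;15;25m[48;2;35;35;50m🬰[38;2;15;15;25m[48;2;35;35;50m🬐[38;2;15;15;25m[48;2;35;35;50m🬰[38;2;23;23;35m[48;2;50;255;200m🬬[0m
[38;2;15;15;25m[48;2;15;15;25m [38;2;15;15;25m[48;2;15;15;25m [38;2;50;255;200m[48;2;28;28;41m🬊[38;2;50;255;200m[48;2;15;15;25m🬀[38;2;15;15;25m[48;2;35;35;50m▌[38;2;15;15;25m[48;2;50;255;200m🬄[38;2;50;255;200m[48;2;50;255;200m [38;2;23;23;35m[48;2;50;255;200m🬬[38;2;15;15;25m[48;2;15;15;25m [38;2;15;15;25m[48;2;35;35;50m▌[38;2;15;15;25m[48;2;50;255;200m🬐[38;2;50;255;200m[48;2;50;255;200m [0m
[38;2;35;35;50m[48;2;15;15;25m🬂[38;2;35;35;50m[48;2;15;15;25m🬂[38;2;35;35;50m[48;2;15;15;25m🬕[38;2;35;35;50m[48;2;15;15;25m🬂[38;2;35;35;50m[48;2;15;15;25m🬨[38;2;50;255;200m[48;2;19;19;30m🬁[38;2;50;255;200m[48;2;15;15;25m🬆[38;2;35;35;50m[48;2;15;15;25m🬕[38;2;35;35;50m[48;2;15;15;25m🬂[38;2;35;35;50m[48;2;15;15;25m🬨[38;2;35;35;50m[48;2;15;15;25m🬂[38;2;50;255;200m[48;2;19;19;30m🬀[0m
[38;2;15;15;25m[48;2;35;35;50m🬰[38;2;15;15;25m[48;2;35;35;50m🬰[38;2;35;35;50m[48;2;15;15;25m🬛[38;2;15;15;25m[48;2;35;35;50m🬰[38;2;15;15;25m[48;2;35;35;50m🬐[38;2;15;15;25m[48;2;35;35;50m🬰[38;2;15;15;25m[48;2;35;35;50m🬰[38;2;35;35;50m[48;2;15;15;25m🬛[38;2;15;15;25m[48;2;35;35;50m🬰[38;2;15;15;25m[48;2;35;35;50m🬐[38;2;15;15;25m[48;2;35;35;50m🬰[38;2;15;15;25m[48;2;35;35;50m🬰[0m
[38;2;15;15;25m[48;2;15;15;25m [38;2;15;15;25m[48;2;15;15;25m [38;2;35;35;50m[48;2;15;15;25m▌[38;2;15;15;25m[48;2;15;15;25m [38;2;15;15;25m[48;2;35;35;50m▌[38;2;15;15;25m[48;2;15;15;25m [38;2;15;15;25m[48;2;15;15;25m [38;2;35;35;50m[48;2;15;15;25m▌[38;2;15;15;25m[48;2;15;15;25m [38;2;15;15;25m[48;2;35;35;50m▌[38;2;15;15;25m[48;2;15;15;25m [38;2;15;15;25m[48;2;15;15;25m [0m
</frame>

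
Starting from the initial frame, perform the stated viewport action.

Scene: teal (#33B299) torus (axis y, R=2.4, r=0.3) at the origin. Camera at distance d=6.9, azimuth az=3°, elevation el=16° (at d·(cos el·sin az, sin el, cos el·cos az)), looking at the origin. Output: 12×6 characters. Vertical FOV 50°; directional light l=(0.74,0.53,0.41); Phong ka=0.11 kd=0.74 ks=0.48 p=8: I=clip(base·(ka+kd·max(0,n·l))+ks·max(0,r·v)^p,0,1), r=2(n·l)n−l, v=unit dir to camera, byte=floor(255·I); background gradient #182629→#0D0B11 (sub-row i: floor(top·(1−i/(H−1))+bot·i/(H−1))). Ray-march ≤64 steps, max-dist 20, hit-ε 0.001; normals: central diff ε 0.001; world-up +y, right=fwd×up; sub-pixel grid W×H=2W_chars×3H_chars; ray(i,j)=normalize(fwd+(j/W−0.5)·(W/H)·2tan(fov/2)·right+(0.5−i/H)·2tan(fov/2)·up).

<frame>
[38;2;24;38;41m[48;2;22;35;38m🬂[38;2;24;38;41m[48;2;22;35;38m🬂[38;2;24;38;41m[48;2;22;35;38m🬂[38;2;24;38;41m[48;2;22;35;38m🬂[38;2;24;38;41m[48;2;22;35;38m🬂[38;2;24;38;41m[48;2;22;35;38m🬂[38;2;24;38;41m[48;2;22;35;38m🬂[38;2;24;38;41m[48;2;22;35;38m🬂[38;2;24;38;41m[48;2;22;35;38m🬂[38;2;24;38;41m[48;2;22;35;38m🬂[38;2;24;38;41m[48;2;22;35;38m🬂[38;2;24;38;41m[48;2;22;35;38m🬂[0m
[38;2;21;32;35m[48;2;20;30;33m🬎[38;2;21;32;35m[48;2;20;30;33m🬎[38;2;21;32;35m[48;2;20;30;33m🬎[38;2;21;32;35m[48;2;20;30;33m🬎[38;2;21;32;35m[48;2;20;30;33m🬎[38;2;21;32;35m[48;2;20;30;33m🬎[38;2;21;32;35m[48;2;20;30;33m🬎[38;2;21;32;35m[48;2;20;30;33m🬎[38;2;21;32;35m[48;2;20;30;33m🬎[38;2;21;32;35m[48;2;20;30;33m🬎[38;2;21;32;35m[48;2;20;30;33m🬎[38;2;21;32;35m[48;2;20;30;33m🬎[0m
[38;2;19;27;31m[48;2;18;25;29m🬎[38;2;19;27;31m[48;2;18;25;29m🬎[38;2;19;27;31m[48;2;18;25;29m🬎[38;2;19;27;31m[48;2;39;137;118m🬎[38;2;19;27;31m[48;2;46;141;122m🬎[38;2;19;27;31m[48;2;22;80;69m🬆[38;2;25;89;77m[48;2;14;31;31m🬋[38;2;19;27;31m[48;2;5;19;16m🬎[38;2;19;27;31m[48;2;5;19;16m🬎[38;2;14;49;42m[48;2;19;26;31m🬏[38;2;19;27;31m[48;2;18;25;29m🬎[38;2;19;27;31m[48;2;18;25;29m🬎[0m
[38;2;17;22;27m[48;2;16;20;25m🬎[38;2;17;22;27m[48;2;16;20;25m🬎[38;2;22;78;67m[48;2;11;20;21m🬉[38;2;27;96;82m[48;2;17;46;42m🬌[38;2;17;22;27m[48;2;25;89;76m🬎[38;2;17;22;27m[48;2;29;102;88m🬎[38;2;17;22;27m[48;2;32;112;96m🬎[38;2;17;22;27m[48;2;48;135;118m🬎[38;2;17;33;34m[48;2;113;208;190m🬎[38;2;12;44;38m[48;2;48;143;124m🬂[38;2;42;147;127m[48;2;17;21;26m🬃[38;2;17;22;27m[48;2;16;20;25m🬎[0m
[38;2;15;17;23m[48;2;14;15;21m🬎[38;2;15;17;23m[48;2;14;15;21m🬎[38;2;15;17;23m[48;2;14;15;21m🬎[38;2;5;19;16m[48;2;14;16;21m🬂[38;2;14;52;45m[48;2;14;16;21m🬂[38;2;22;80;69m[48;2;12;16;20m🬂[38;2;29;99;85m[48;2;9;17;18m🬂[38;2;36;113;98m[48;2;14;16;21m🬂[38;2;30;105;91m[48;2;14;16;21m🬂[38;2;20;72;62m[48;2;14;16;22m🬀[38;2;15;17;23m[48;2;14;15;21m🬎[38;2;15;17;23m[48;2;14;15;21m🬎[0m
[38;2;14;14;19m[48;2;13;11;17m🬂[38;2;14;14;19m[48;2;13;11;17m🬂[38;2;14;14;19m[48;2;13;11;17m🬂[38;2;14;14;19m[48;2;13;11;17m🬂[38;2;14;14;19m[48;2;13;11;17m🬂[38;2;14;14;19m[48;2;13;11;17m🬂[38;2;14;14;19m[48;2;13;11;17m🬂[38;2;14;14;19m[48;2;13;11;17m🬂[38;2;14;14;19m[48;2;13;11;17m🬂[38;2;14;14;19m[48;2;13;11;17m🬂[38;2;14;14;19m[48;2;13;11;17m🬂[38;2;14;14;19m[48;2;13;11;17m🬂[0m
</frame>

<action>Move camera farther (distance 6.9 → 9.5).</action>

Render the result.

<frame>
[38;2;24;38;41m[48;2;22;35;38m🬂[38;2;24;38;41m[48;2;22;35;38m🬂[38;2;24;38;41m[48;2;22;35;38m🬂[38;2;24;38;41m[48;2;22;35;38m🬂[38;2;24;38;41m[48;2;22;35;38m🬂[38;2;24;38;41m[48;2;22;35;38m🬂[38;2;24;38;41m[48;2;22;35;38m🬂[38;2;24;38;41m[48;2;22;35;38m🬂[38;2;24;38;41m[48;2;22;35;38m🬂[38;2;24;38;41m[48;2;22;35;38m🬂[38;2;24;38;41m[48;2;22;35;38m🬂[38;2;24;38;41m[48;2;22;35;38m🬂[0m
[38;2;21;32;35m[48;2;20;30;33m🬎[38;2;21;32;35m[48;2;20;30;33m🬎[38;2;21;32;35m[48;2;20;30;33m🬎[38;2;21;32;35m[48;2;20;30;33m🬎[38;2;21;32;35m[48;2;20;30;33m🬎[38;2;21;32;35m[48;2;20;30;33m🬎[38;2;21;32;35m[48;2;20;30;33m🬎[38;2;21;32;35m[48;2;20;30;33m🬎[38;2;21;32;35m[48;2;20;30;33m🬎[38;2;21;32;35m[48;2;20;30;33m🬎[38;2;21;32;35m[48;2;20;30;33m🬎[38;2;21;32;35m[48;2;20;30;33m🬎[0m
[38;2;19;27;31m[48;2;18;25;29m🬎[38;2;19;27;31m[48;2;18;25;29m🬎[38;2;19;27;31m[48;2;18;25;29m🬎[38;2;19;27;31m[48;2;18;25;29m🬎[38;2;19;27;31m[48;2;42;137;118m🬎[38;2;24;46;46m[48;2;138;237;217m🬬[38;2;19;27;31m[48;2;19;70;60m🬎[38;2;19;27;31m[48;2;10;37;31m🬎[38;2;20;71;61m[48;2;19;26;31m🬏[38;2;19;27;31m[48;2;18;25;29m🬎[38;2;19;27;31m[48;2;18;25;29m🬎[38;2;19;27;31m[48;2;18;25;29m🬎[0m
[38;2;17;22;27m[48;2;16;20;25m🬎[38;2;17;22;27m[48;2;16;20;25m🬎[38;2;17;22;27m[48;2;16;20;25m🬎[38;2;24;85;73m[48;2;14;20;24m🬁[38;2;21;75;65m[48;2;9;20;20m🬌[38;2;16;31;32m[48;2;24;85;72m🬒[38;2;18;23;28m[48;2;25;89;77m🬂[38;2;18;23;28m[48;2;30;106;91m🬂[38;2;15;44;39m[48;2;53;156;136m🬰[38;2;17;22;27m[48;2;16;20;25m🬎[38;2;17;22;27m[48;2;16;20;25m🬎[38;2;17;22;27m[48;2;16;20;25m🬎[0m
[38;2;15;17;23m[48;2;14;15;21m🬎[38;2;15;17;23m[48;2;14;15;21m🬎[38;2;15;17;23m[48;2;14;15;21m🬎[38;2;15;17;23m[48;2;14;15;21m🬎[38;2;15;17;23m[48;2;14;15;21m🬎[38;2;15;17;23m[48;2;14;15;21m🬎[38;2;15;17;23m[48;2;14;15;21m🬎[38;2;15;17;23m[48;2;14;15;21m🬎[38;2;15;17;23m[48;2;14;15;21m🬎[38;2;15;17;23m[48;2;14;15;21m🬎[38;2;15;17;23m[48;2;14;15;21m🬎[38;2;15;17;23m[48;2;14;15;21m🬎[0m
[38;2;14;14;19m[48;2;13;11;17m🬂[38;2;14;14;19m[48;2;13;11;17m🬂[38;2;14;14;19m[48;2;13;11;17m🬂[38;2;14;14;19m[48;2;13;11;17m🬂[38;2;14;14;19m[48;2;13;11;17m🬂[38;2;14;14;19m[48;2;13;11;17m🬂[38;2;14;14;19m[48;2;13;11;17m🬂[38;2;14;14;19m[48;2;13;11;17m🬂[38;2;14;14;19m[48;2;13;11;17m🬂[38;2;14;14;19m[48;2;13;11;17m🬂[38;2;14;14;19m[48;2;13;11;17m🬂[38;2;14;14;19m[48;2;13;11;17m🬂[0m
</frame>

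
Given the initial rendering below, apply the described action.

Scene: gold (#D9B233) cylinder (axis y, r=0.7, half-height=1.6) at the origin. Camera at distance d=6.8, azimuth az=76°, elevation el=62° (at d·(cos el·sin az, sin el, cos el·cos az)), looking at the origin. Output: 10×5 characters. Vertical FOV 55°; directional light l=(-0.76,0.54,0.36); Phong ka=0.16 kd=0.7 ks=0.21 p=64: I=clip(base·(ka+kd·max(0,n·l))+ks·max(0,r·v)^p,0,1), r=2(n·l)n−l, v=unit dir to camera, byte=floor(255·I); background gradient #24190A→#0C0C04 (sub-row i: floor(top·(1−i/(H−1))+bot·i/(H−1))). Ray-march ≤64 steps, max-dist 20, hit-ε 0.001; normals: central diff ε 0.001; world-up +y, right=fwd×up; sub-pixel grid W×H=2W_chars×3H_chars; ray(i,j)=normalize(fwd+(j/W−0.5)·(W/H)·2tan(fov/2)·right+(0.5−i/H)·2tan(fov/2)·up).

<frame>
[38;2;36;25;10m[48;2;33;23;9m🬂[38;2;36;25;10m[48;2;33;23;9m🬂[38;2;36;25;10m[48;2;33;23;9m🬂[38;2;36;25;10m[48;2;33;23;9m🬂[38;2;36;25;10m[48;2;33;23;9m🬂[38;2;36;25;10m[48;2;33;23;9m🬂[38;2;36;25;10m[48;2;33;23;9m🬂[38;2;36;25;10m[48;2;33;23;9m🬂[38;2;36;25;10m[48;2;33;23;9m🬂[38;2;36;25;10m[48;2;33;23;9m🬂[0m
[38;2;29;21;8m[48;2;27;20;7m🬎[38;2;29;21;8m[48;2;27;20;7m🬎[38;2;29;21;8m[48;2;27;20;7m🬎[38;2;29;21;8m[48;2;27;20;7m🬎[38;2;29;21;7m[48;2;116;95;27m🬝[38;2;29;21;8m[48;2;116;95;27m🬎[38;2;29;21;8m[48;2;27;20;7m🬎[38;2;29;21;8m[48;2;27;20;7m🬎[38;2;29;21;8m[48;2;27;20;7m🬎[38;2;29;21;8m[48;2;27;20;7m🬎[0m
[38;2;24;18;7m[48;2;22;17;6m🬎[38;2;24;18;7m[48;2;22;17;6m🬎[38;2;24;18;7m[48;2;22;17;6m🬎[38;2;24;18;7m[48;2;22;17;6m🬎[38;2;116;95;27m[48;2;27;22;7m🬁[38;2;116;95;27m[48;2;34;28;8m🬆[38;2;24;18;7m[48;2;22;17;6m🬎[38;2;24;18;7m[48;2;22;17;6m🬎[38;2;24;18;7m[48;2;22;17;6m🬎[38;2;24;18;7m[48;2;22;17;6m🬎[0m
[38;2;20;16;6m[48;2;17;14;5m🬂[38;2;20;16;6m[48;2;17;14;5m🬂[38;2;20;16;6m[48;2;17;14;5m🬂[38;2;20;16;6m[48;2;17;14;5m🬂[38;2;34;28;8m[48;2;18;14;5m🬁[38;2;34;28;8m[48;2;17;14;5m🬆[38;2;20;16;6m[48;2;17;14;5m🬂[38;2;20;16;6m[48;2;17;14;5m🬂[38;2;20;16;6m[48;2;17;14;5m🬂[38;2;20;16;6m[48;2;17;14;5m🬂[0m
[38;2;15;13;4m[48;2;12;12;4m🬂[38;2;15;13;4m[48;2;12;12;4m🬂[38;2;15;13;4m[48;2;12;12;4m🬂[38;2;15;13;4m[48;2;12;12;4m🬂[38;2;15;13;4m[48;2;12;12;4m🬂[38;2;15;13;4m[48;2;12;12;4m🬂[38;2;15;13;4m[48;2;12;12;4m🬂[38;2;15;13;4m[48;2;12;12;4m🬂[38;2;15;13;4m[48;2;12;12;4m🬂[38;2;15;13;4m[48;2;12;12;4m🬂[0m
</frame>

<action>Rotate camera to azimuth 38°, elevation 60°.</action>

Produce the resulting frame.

<frame>
[38;2;36;25;10m[48;2;33;23;9m🬂[38;2;36;25;10m[48;2;33;23;9m🬂[38;2;36;25;10m[48;2;33;23;9m🬂[38;2;36;25;10m[48;2;33;23;9m🬂[38;2;36;25;10m[48;2;33;23;9m🬂[38;2;36;25;10m[48;2;33;23;9m🬂[38;2;36;25;10m[48;2;33;23;9m🬂[38;2;36;25;10m[48;2;33;23;9m🬂[38;2;36;25;10m[48;2;33;23;9m🬂[38;2;36;25;10m[48;2;33;23;9m🬂[0m
[38;2;29;21;8m[48;2;27;20;7m🬎[38;2;29;21;8m[48;2;27;20;7m🬎[38;2;29;21;8m[48;2;27;20;7m🬎[38;2;29;21;8m[48;2;27;20;7m🬎[38;2;29;21;7m[48;2;116;95;27m🬝[38;2;116;95;27m[48;2;29;21;8m🬱[38;2;29;21;8m[48;2;27;20;7m🬎[38;2;29;21;8m[48;2;27;20;7m🬎[38;2;29;21;8m[48;2;27;20;7m🬎[38;2;29;21;8m[48;2;27;20;7m🬎[0m
[38;2;24;18;7m[48;2;22;17;6m🬎[38;2;24;18;7m[48;2;22;17;6m🬎[38;2;24;18;7m[48;2;22;17;6m🬎[38;2;24;18;7m[48;2;22;17;6m🬎[38;2;92;76;21m[48;2;23;18;6m▐[38;2;116;95;27m[48;2;34;28;8m🬂[38;2;24;18;7m[48;2;22;17;6m🬎[38;2;24;18;7m[48;2;22;17;6m🬎[38;2;24;18;7m[48;2;22;17;6m🬎[38;2;24;18;7m[48;2;22;17;6m🬎[0m
[38;2;20;16;6m[48;2;17;14;5m🬂[38;2;20;16;6m[48;2;17;14;5m🬂[38;2;20;16;6m[48;2;17;14;5m🬂[38;2;20;16;6m[48;2;17;14;5m🬂[38;2;102;83;24m[48;2;18;14;5m🬁[38;2;34;28;8m[48;2;17;14;5m🬆[38;2;20;16;6m[48;2;17;14;5m🬂[38;2;20;16;6m[48;2;17;14;5m🬂[38;2;20;16;6m[48;2;17;14;5m🬂[38;2;20;16;6m[48;2;17;14;5m🬂[0m
[38;2;15;13;4m[48;2;12;12;4m🬂[38;2;15;13;4m[48;2;12;12;4m🬂[38;2;15;13;4m[48;2;12;12;4m🬂[38;2;15;13;4m[48;2;12;12;4m🬂[38;2;15;13;4m[48;2;12;12;4m🬂[38;2;15;13;4m[48;2;12;12;4m🬂[38;2;15;13;4m[48;2;12;12;4m🬂[38;2;15;13;4m[48;2;12;12;4m🬂[38;2;15;13;4m[48;2;12;12;4m🬂[38;2;15;13;4m[48;2;12;12;4m🬂[0m
</frame>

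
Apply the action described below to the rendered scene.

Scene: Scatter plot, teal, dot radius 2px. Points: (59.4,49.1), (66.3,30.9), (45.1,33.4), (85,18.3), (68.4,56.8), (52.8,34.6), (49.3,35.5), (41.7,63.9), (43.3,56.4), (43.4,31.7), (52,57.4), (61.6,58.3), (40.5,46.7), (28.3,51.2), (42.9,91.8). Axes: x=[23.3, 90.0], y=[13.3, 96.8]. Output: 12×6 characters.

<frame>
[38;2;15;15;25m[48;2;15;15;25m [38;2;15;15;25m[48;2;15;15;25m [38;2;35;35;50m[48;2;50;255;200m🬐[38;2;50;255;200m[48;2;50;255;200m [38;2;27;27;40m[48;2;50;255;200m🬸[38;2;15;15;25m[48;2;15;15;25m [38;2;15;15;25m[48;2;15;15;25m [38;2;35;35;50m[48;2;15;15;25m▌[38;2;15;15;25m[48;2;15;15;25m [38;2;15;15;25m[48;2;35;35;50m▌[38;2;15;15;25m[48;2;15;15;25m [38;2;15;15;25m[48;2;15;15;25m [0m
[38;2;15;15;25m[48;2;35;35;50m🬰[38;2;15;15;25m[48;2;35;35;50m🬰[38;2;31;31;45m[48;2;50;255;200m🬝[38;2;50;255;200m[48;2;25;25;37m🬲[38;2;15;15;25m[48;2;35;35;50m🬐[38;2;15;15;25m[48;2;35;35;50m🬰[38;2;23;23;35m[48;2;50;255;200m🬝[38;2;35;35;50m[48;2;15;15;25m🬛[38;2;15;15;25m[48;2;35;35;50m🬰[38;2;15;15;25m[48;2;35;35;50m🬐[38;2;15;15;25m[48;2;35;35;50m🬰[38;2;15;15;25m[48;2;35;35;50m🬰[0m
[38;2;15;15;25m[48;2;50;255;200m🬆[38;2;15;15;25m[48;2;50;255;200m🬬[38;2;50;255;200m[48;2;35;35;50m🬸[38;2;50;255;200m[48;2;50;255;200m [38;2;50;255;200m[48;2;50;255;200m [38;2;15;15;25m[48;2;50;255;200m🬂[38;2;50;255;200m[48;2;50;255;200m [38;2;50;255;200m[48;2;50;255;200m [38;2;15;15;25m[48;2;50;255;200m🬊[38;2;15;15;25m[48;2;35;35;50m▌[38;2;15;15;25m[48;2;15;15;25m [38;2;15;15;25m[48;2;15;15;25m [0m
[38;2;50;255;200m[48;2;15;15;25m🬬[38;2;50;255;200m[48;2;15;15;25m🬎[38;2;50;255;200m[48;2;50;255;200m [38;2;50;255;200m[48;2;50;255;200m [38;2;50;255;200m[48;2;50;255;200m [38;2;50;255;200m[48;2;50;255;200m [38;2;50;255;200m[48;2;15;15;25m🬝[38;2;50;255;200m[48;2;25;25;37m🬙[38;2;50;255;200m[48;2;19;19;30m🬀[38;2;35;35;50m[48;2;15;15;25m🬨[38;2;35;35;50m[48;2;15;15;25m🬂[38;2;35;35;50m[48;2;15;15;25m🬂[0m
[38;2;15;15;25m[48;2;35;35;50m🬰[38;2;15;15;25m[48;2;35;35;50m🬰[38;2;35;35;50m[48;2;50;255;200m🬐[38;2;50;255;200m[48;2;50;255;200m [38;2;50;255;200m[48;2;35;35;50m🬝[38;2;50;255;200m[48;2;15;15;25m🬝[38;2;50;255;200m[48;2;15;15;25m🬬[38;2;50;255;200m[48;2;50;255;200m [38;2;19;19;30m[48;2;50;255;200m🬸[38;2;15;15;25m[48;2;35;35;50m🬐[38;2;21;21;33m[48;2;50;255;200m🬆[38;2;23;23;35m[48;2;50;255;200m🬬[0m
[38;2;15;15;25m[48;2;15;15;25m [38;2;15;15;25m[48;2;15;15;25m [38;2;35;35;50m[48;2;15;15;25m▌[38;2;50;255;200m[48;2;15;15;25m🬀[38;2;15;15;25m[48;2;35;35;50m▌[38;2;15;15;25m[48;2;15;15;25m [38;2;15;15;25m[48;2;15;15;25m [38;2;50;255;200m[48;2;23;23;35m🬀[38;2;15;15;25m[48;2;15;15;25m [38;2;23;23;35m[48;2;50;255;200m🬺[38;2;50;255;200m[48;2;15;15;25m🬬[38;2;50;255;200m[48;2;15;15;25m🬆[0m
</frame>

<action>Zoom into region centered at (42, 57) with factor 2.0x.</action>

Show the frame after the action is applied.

<frame>
[38;2;15;15;25m[48;2;15;15;25m [38;2;15;15;25m[48;2;15;15;25m [38;2;35;35;50m[48;2;15;15;25m▌[38;2;15;15;25m[48;2;15;15;25m [38;2;15;15;25m[48;2;35;35;50m▌[38;2;15;15;25m[48;2;15;15;25m [38;2;15;15;25m[48;2;15;15;25m [38;2;35;35;50m[48;2;15;15;25m▌[38;2;15;15;25m[48;2;15;15;25m [38;2;15;15;25m[48;2;35;35;50m▌[38;2;15;15;25m[48;2;15;15;25m [38;2;15;15;25m[48;2;15;15;25m [0m
[38;2;15;15;25m[48;2;35;35;50m🬰[38;2;15;15;25m[48;2;35;35;50m🬰[38;2;35;35;50m[48;2;15;15;25m🬛[38;2;15;15;25m[48;2;35;35;50m🬰[38;2;27;27;40m[48;2;50;255;200m🬝[38;2;15;15;25m[48;2;50;255;200m🬀[38;2;21;21;33m[48;2;50;255;200m🬊[38;2;35;35;50m[48;2;15;15;25m🬛[38;2;15;15;25m[48;2;35;35;50m🬰[38;2;15;15;25m[48;2;35;35;50m🬐[38;2;15;15;25m[48;2;35;35;50m🬰[38;2;15;15;25m[48;2;35;35;50m🬰[0m
[38;2;15;15;25m[48;2;15;15;25m [38;2;15;15;25m[48;2;50;255;200m🬬[38;2;35;35;50m[48;2;15;15;25m▌[38;2;15;15;25m[48;2;15;15;25m [38;2;15;15;25m[48;2;35;35;50m▌[38;2;50;255;200m[48;2;15;15;25m🬸[38;2;50;255;200m[48;2;15;15;25m🬺[38;2;23;23;35m[48;2;50;255;200m🬬[38;2;15;15;25m[48;2;50;255;200m🬆[38;2;50;255;200m[48;2;35;35;50m🬺[38;2;15;15;25m[48;2;50;255;200m🬬[38;2;15;15;25m[48;2;15;15;25m [0m
[38;2;50;255;200m[48;2;25;25;37m🬫[38;2;50;255;200m[48;2;50;255;200m [38;2;50;255;200m[48;2;27;27;40m🬃[38;2;35;35;50m[48;2;15;15;25m🬂[38;2;27;27;40m[48;2;50;255;200m🬝[38;2;50;255;200m[48;2;25;25;37m🬳[38;2;50;255;200m[48;2;15;15;25m🬆[38;2;35;35;50m[48;2;15;15;25m🬕[38;2;50;255;200m[48;2;19;19;30m🬁[38;2;50;255;200m[48;2;28;28;41m🬆[38;2;23;23;35m[48;2;50;255;200m🬝[38;2;35;35;50m[48;2;50;255;200m🬀[0m
[38;2;15;15;25m[48;2;35;35;50m🬰[38;2;50;255;200m[48;2;23;23;35m🬀[38;2;35;35;50m[48;2;15;15;25m🬛[38;2;15;15;25m[48;2;35;35;50m🬰[38;2;50;255;200m[48;2;28;28;41m🬊[38;2;50;255;200m[48;2;15;15;25m🬝[38;2;50;255;200m[48;2;23;23;35m🬀[38;2;35;35;50m[48;2;15;15;25m🬛[38;2;15;15;25m[48;2;35;35;50m🬰[38;2;15;15;25m[48;2;35;35;50m🬐[38;2;15;15;25m[48;2;35;35;50m🬰[38;2;50;255;200m[48;2;21;21;33m🬊[0m
[38;2;15;15;25m[48;2;15;15;25m [38;2;15;15;25m[48;2;15;15;25m [38;2;35;35;50m[48;2;15;15;25m▌[38;2;15;15;25m[48;2;15;15;25m [38;2;15;15;25m[48;2;35;35;50m▌[38;2;15;15;25m[48;2;15;15;25m [38;2;15;15;25m[48;2;15;15;25m [38;2;28;28;41m[48;2;50;255;200m🬆[38;2;50;255;200m[48;2;15;15;25m🬺[38;2;50;255;200m[48;2;35;35;50m🬺[38;2;15;15;25m[48;2;50;255;200m🬬[38;2;15;15;25m[48;2;15;15;25m [0m
</frame>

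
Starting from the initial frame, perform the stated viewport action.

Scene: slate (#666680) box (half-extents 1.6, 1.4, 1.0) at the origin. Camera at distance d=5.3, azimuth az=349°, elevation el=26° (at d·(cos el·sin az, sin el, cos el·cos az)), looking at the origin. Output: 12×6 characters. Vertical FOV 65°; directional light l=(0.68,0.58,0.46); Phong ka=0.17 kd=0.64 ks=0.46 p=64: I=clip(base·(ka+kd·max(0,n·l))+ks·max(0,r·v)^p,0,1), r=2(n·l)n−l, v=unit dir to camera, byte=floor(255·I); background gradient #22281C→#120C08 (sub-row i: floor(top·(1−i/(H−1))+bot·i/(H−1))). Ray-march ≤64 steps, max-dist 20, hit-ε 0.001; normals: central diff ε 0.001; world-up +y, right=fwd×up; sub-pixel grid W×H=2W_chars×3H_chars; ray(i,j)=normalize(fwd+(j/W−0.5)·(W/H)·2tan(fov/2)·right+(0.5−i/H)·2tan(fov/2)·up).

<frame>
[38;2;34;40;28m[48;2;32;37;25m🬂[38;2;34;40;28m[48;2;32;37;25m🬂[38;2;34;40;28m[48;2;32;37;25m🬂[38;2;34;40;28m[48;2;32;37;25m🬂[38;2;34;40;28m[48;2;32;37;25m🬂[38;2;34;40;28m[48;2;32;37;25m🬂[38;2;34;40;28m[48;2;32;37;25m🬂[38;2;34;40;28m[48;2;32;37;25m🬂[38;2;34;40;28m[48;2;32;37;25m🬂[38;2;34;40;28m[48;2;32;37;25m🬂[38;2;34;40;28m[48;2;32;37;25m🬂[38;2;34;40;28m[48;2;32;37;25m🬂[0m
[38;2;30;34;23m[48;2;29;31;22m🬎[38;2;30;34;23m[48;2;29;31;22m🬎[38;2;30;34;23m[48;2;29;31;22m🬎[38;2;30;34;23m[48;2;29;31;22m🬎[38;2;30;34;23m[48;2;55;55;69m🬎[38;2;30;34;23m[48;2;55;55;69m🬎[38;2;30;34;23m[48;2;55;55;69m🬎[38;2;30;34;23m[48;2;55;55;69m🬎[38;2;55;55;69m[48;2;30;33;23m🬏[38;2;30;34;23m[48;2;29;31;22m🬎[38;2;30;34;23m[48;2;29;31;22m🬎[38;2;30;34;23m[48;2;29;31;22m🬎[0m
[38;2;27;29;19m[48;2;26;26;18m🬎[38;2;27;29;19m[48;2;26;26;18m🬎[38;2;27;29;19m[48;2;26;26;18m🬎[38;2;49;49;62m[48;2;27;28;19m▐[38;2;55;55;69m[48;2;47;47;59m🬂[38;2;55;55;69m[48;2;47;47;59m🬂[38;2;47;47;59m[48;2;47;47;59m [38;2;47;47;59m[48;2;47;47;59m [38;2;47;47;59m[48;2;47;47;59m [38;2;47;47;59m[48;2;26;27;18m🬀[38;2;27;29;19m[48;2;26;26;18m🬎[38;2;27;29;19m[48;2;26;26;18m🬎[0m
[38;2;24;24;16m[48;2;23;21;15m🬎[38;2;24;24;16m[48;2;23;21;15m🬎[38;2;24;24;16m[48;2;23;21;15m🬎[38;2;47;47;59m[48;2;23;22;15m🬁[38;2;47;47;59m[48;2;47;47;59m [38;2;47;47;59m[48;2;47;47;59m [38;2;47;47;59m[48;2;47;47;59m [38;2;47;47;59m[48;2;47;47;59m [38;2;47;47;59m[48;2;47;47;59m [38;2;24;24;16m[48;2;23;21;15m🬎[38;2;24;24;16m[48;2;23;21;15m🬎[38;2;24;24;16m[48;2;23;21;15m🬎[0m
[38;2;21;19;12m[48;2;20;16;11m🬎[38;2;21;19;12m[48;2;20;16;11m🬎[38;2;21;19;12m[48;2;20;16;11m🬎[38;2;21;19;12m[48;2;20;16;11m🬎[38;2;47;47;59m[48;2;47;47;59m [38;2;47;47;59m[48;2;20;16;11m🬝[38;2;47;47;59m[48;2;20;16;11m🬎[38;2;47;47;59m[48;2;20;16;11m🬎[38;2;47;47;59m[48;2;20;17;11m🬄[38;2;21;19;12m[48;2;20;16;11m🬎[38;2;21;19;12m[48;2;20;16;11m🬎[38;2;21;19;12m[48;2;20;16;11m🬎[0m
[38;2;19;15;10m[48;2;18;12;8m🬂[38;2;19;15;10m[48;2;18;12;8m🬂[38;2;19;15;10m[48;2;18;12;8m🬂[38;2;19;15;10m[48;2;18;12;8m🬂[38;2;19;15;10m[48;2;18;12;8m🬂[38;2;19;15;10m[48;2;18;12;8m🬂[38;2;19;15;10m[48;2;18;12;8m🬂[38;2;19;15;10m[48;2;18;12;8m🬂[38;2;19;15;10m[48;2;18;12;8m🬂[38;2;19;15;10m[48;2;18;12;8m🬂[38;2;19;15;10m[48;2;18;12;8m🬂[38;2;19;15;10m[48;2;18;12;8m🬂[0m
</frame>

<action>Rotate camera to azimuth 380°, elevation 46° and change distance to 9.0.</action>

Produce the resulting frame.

<frame>
[38;2;34;40;28m[48;2;32;37;25m🬂[38;2;34;40;28m[48;2;32;37;25m🬂[38;2;34;40;28m[48;2;32;37;25m🬂[38;2;34;40;28m[48;2;32;37;25m🬂[38;2;34;40;28m[48;2;32;37;25m🬂[38;2;34;40;28m[48;2;32;37;25m🬂[38;2;34;40;28m[48;2;32;37;25m🬂[38;2;34;40;28m[48;2;32;37;25m🬂[38;2;34;40;28m[48;2;32;37;25m🬂[38;2;34;40;28m[48;2;32;37;25m🬂[38;2;34;40;28m[48;2;32;37;25m🬂[38;2;34;40;28m[48;2;32;37;25m🬂[0m
[38;2;30;34;23m[48;2;29;31;22m🬎[38;2;30;34;23m[48;2;29;31;22m🬎[38;2;30;34;23m[48;2;29;31;22m🬎[38;2;30;34;23m[48;2;29;31;22m🬎[38;2;30;34;23m[48;2;29;31;22m🬎[38;2;30;34;23m[48;2;29;31;22m🬎[38;2;30;34;23m[48;2;29;31;22m🬎[38;2;30;34;23m[48;2;29;31;22m🬎[38;2;30;34;23m[48;2;29;31;22m🬎[38;2;30;34;23m[48;2;29;31;22m🬎[38;2;30;34;23m[48;2;29;31;22m🬎[38;2;30;34;23m[48;2;29;31;22m🬎[0m
[38;2;27;29;19m[48;2;26;26;18m🬎[38;2;27;29;19m[48;2;26;26;18m🬎[38;2;27;29;19m[48;2;26;26;18m🬎[38;2;27;29;19m[48;2;26;26;18m🬎[38;2;27;28;19m[48;2;47;47;59m🬝[38;2;28;30;20m[48;2;55;55;69m🬀[38;2;28;30;20m[48;2;55;55;69m🬂[38;2;55;55;69m[48;2;27;28;19m🬚[38;2;27;29;19m[48;2;26;26;18m🬎[38;2;27;29;19m[48;2;26;26;18m🬎[38;2;27;29;19m[48;2;26;26;18m🬎[38;2;27;29;19m[48;2;26;26;18m🬎[0m
[38;2;24;24;16m[48;2;23;21;15m🬎[38;2;24;24;16m[48;2;23;21;15m🬎[38;2;24;24;16m[48;2;23;21;15m🬎[38;2;24;24;16m[48;2;23;21;15m🬎[38;2;47;47;59m[48;2;23;22;15m🬁[38;2;47;47;59m[48;2;47;47;59m [38;2;47;47;59m[48;2;47;47;59m [38;2;49;49;62m[48;2;24;23;16m▌[38;2;24;24;16m[48;2;23;21;15m🬎[38;2;24;24;16m[48;2;23;21;15m🬎[38;2;24;24;16m[48;2;23;21;15m🬎[38;2;24;24;16m[48;2;23;21;15m🬎[0m
[38;2;21;19;12m[48;2;20;16;11m🬎[38;2;21;19;12m[48;2;20;16;11m🬎[38;2;21;19;12m[48;2;20;16;11m🬎[38;2;21;19;12m[48;2;20;16;11m🬎[38;2;21;19;12m[48;2;20;16;11m🬎[38;2;21;19;12m[48;2;20;16;11m🬎[38;2;21;19;12m[48;2;20;16;11m🬎[38;2;21;19;12m[48;2;20;16;11m🬎[38;2;21;19;12m[48;2;20;16;11m🬎[38;2;21;19;12m[48;2;20;16;11m🬎[38;2;21;19;12m[48;2;20;16;11m🬎[38;2;21;19;12m[48;2;20;16;11m🬎[0m
[38;2;19;15;10m[48;2;18;12;8m🬂[38;2;19;15;10m[48;2;18;12;8m🬂[38;2;19;15;10m[48;2;18;12;8m🬂[38;2;19;15;10m[48;2;18;12;8m🬂[38;2;19;15;10m[48;2;18;12;8m🬂[38;2;19;15;10m[48;2;18;12;8m🬂[38;2;19;15;10m[48;2;18;12;8m🬂[38;2;19;15;10m[48;2;18;12;8m🬂[38;2;19;15;10m[48;2;18;12;8m🬂[38;2;19;15;10m[48;2;18;12;8m🬂[38;2;19;15;10m[48;2;18;12;8m🬂[38;2;19;15;10m[48;2;18;12;8m🬂[0m
</frame>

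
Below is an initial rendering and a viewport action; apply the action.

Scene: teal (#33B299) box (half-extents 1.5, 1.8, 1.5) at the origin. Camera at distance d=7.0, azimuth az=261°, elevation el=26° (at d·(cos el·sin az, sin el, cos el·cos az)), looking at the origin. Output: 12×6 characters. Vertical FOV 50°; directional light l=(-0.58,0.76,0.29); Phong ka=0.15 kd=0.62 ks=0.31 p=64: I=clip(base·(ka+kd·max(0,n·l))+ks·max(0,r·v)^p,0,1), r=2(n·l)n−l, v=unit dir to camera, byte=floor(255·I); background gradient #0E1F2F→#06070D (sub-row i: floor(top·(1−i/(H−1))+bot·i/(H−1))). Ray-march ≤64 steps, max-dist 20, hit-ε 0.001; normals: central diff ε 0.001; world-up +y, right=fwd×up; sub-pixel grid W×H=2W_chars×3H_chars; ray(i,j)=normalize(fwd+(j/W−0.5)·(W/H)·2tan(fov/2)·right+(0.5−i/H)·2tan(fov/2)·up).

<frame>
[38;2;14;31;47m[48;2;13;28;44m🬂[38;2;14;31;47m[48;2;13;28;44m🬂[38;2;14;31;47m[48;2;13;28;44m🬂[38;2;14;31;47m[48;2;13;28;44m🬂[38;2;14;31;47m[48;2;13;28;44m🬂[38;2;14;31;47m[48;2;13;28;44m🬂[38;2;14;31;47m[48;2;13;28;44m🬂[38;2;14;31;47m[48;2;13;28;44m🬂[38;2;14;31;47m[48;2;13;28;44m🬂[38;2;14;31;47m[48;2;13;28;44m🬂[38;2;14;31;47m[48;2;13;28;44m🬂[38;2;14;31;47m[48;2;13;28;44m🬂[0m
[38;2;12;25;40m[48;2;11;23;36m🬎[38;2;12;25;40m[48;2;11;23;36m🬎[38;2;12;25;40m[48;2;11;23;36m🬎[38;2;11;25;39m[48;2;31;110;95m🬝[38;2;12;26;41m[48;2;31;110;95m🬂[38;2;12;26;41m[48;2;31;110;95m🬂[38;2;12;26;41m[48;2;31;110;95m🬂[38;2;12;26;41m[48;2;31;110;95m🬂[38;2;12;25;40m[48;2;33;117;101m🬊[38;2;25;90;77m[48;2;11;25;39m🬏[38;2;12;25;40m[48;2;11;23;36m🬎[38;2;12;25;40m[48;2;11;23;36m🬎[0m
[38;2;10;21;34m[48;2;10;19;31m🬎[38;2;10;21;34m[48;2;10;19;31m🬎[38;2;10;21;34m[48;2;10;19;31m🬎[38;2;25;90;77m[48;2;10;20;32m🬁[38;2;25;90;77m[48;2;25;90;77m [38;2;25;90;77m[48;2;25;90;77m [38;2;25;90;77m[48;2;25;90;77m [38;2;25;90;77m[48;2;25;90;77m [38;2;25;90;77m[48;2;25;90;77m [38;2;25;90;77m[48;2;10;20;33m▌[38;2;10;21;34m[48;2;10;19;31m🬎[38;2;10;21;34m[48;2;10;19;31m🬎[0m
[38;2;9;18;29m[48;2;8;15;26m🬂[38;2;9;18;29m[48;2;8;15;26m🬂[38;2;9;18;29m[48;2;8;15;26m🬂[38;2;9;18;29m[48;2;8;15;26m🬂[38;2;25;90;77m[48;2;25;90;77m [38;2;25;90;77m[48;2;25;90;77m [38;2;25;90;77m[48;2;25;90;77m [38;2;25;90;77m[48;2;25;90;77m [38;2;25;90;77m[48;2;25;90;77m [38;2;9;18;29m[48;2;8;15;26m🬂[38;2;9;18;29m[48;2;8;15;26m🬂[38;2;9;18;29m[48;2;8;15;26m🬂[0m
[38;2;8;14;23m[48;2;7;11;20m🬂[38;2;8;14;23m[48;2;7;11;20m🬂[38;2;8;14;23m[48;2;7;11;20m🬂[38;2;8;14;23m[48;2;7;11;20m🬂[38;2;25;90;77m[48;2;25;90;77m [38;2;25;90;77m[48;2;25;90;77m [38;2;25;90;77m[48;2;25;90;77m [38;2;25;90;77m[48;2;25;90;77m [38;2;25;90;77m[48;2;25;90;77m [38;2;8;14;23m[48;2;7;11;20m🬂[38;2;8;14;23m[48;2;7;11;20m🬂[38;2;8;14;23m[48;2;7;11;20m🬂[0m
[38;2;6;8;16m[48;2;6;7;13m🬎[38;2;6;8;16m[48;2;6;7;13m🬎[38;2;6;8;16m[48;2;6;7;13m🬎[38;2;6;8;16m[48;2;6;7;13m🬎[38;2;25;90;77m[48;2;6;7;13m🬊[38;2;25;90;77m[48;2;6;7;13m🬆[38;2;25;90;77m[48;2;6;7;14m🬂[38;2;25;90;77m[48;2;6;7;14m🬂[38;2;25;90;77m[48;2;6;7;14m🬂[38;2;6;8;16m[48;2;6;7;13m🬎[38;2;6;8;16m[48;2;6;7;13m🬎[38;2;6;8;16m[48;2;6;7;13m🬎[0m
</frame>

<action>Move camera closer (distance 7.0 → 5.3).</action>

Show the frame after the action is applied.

<frame>
[38;2;14;31;47m[48;2;13;28;44m🬂[38;2;14;31;47m[48;2;13;28;44m🬂[38;2;14;31;47m[48;2;13;28;44m🬂[38;2;13;30;46m[48;2;31;110;95m🬎[38;2;13;30;46m[48;2;31;110;95m🬎[38;2;13;30;46m[48;2;31;110;95m🬎[38;2;13;30;46m[48;2;31;110;95m🬎[38;2;13;30;46m[48;2;31;110;95m🬎[38;2;13;30;46m[48;2;31;110;95m🬎[38;2;31;110;95m[48;2;13;29;45m🬏[38;2;14;31;47m[48;2;13;28;44m🬂[38;2;14;31;47m[48;2;13;28;44m🬂[0m
[38;2;12;25;40m[48;2;11;23;36m🬎[38;2;12;25;40m[48;2;11;23;36m🬎[38;2;27;96;83m[48;2;10;25;33m▐[38;2;31;110;95m[48;2;25;90;77m🬂[38;2;31;110;95m[48;2;25;90;77m🬂[38;2;31;110;95m[48;2;25;90;77m🬂[38;2;31;110;95m[48;2;25;90;77m🬂[38;2;31;110;95m[48;2;25;90;77m🬂[38;2;31;110;95m[48;2;25;90;77m🬂[38;2;37;132;113m[48;2;25;90;77m🬀[38;2;25;90;77m[48;2;25;90;77m [38;2;12;25;40m[48;2;11;23;36m🬎[0m
[38;2;10;21;34m[48;2;10;19;31m🬎[38;2;10;21;34m[48;2;10;19;31m🬎[38;2;25;90;77m[48;2;10;20;33m▐[38;2;25;90;77m[48;2;25;90;77m [38;2;25;90;77m[48;2;25;90;77m [38;2;25;90;77m[48;2;25;90;77m [38;2;25;90;77m[48;2;25;90;77m [38;2;25;90;77m[48;2;25;90;77m [38;2;25;90;77m[48;2;25;90;77m [38;2;25;90;77m[48;2;25;90;77m [38;2;25;90;77m[48;2;10;20;32m🬕[38;2;10;21;34m[48;2;10;19;31m🬎[0m
[38;2;9;18;29m[48;2;8;15;26m🬂[38;2;9;18;29m[48;2;8;15;26m🬂[38;2;25;90;77m[48;2;8;16;26m🬁[38;2;25;90;77m[48;2;25;90;77m [38;2;25;90;77m[48;2;25;90;77m [38;2;25;90;77m[48;2;25;90;77m [38;2;25;90;77m[48;2;25;90;77m [38;2;25;90;77m[48;2;25;90;77m [38;2;25;90;77m[48;2;25;90;77m [38;2;25;90;77m[48;2;25;90;77m [38;2;25;90;77m[48;2;8;16;27m▌[38;2;9;18;29m[48;2;8;15;26m🬂[0m
[38;2;8;14;23m[48;2;7;11;20m🬂[38;2;8;14;23m[48;2;7;11;20m🬂[38;2;8;14;23m[48;2;7;11;20m🬂[38;2;25;90;77m[48;2;25;90;77m [38;2;25;90;77m[48;2;25;90;77m [38;2;25;90;77m[48;2;25;90;77m [38;2;25;90;77m[48;2;25;90;77m [38;2;25;90;77m[48;2;25;90;77m [38;2;25;90;77m[48;2;25;90;77m [38;2;25;90;77m[48;2;25;90;77m [38;2;8;14;23m[48;2;7;11;20m🬂[38;2;8;14;23m[48;2;7;11;20m🬂[0m
[38;2;6;8;16m[48;2;6;7;13m🬎[38;2;6;8;16m[48;2;6;7;13m🬎[38;2;6;8;16m[48;2;6;7;13m🬎[38;2;25;90;77m[48;2;6;7;14m🬨[38;2;25;90;77m[48;2;25;90;77m [38;2;25;90;77m[48;2;25;90;77m [38;2;25;90;77m[48;2;25;90;77m [38;2;25;90;77m[48;2;25;90;77m [38;2;25;90;77m[48;2;25;90;77m [38;2;25;90;77m[48;2;6;7;14m🬕[38;2;6;8;16m[48;2;6;7;13m🬎[38;2;6;8;16m[48;2;6;7;13m🬎[0m
</frame>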